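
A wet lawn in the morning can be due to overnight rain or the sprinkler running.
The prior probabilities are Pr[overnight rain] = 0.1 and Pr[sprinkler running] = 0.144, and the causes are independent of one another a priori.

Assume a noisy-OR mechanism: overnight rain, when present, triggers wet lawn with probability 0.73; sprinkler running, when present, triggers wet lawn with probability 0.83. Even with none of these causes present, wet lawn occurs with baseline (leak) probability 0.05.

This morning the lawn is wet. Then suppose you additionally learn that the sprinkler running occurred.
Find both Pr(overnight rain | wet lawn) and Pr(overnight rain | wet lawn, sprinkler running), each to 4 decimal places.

Pr(overnight rain | wet lawn) ≈ 0.3447; Pr(overnight rain | wet lawn, sprinkler running) ≈ 0.1125

Under noisy-OR, P(wet lawn | causes) = 1 − (1−0.05)·∏(1−qᵢ) over the active causes.
P(wet lawn) = 0.05×0.9×0.856 + 0.8385×0.9×0.144 + 0.7435×0.1×0.856 + 0.956395×0.1×0.144 = 0.038520 + 0.108670 + 0.063644 + 0.013772 = 0.224606
Restricting to configurations with overnight rain present: 0.063644 + 0.013772 = 0.077416.
So P(overnight rain | wet lawn) = 0.077416/0.224606 ≈ 0.3447.

Now also conditioning on sprinkler running=true:
Enumerate both values of overnight rain and weight by the priors:
  P(wet lawn | sprinkler running) = 0.8385*0.9 + 0.956395*0.1
        = 0.754650 + 0.095640 = 0.850290
Keeping only the overnight rain-present terms gives 0.095640, so
  P(overnight rain | wet lawn, sprinkler running) = 0.095640 / 0.850290 ≈ 0.1125
This is intercausal reasoning (explaining away): once sprinkler running accounts for the wet lawn, overnight rain becomes less likely.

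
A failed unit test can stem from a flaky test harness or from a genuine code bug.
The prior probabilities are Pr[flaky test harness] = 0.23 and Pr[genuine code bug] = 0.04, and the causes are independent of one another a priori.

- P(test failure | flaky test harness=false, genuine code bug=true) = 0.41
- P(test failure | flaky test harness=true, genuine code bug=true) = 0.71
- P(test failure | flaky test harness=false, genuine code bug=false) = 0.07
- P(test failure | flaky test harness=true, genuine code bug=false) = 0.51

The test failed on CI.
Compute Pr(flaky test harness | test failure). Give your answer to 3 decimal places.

P(test failure) = 0.07·0.77·0.96 + 0.41·0.77·0.04 + 0.51·0.23·0.96 + 0.71·0.23·0.04 = 0.051744 + 0.012628 + 0.112608 + 0.006532 = 0.183512
The flaky test harness-present share is 0.112608 + 0.006532 = 0.119140.
P(flaky test harness | test failure) = 0.119140 / 0.183512 ≈ 0.649

Pr(flaky test harness | test failure) ≈ 0.649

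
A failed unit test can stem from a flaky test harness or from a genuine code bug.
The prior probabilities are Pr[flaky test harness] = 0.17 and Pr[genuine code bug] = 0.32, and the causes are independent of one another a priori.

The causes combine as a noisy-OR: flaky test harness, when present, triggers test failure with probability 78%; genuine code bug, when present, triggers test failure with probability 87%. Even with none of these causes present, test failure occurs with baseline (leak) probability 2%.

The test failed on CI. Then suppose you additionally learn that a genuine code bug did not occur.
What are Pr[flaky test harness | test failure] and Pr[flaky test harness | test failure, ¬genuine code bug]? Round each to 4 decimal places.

Under noisy-OR, P(test failure | causes) = 1 − (1−0.02)·∏(1−qᵢ) over the active causes.
For the numerator, keep only flaky test harness=true terms: 0.090677 + 0.052875 = 0.143552
Normalizer over all consistent configurations: 0.02·0.83·0.68 + 0.8726·0.83·0.32 + 0.7844·0.17·0.68 + 0.971972·0.17·0.32 = 0.386603
Posterior = 0.143552 / 0.386603 ≈ 0.3713

With the extra evidence:
Numerator (weight on configurations with flaky test harness): 0.7844×0.17 = 0.133348
Normalizer over all consistent configurations: 0.02×0.83 + 0.7844×0.17 = 0.149948
P(flaky test harness | test failure, ¬genuine code bug) = 0.133348/0.149948 ≈ 0.8893
Ruling out genuine code bug raises the posterior on flaky test harness — the flip side of explaining away.

Pr[flaky test harness | test failure] ≈ 0.3713; Pr[flaky test harness | test failure, ¬genuine code bug] ≈ 0.8893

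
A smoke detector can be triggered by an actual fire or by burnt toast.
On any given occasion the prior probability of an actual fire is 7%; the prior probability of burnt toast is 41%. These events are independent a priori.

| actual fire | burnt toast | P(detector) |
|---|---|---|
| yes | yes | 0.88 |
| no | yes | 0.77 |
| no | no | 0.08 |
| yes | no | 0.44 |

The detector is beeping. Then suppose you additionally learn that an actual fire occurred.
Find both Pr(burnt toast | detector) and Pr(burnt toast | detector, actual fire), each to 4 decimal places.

Pr(burnt toast | detector) ≈ 0.8371; Pr(burnt toast | detector, actual fire) ≈ 0.5816

Sum P(detector|·) weighted by the priors over the 4 (actual fire, burnt toast) configurations:
  P(detector) = 0.08·0.93·0.59 + 0.77·0.93·0.41 + 0.44·0.07·0.59 + 0.88·0.07·0.41
        = 0.043896 + 0.293601 + 0.018172 + 0.025256 = 0.380925
The terms with burnt toast present sum to 0.318857, so
  P(burnt toast | detector) = 0.318857 / 0.380925 ≈ 0.8371

Now condition on the additional information:
P(detector | actual fire) = 0.44·0.59 + 0.88·0.41 = 0.259600 + 0.360800 = 0.620400
Restricting to configurations with burnt toast present: 0.88·0.41 = 0.360800.
P(burnt toast | detector, actual fire) = 0.360800 / 0.620400 ≈ 0.5816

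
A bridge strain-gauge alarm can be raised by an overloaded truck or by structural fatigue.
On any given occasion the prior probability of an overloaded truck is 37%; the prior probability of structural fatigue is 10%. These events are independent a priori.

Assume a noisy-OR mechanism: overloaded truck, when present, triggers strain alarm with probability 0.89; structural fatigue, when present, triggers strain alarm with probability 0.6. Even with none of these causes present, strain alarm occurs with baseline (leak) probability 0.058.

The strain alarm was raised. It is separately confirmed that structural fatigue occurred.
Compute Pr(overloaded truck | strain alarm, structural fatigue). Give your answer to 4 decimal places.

Under noisy-OR, P(strain alarm | causes) = 1 − (1−0.058)·∏(1−qᵢ) over the active causes.
By total probability over both values of overloaded truck:
  P(strain alarm | structural fatigue) = 0.6232×0.63 + 0.958552×0.37
        = 0.392616 + 0.354664 = 0.747280
Keeping only the overloaded truck-present terms gives 0.354664, so
  P(overloaded truck | strain alarm, structural fatigue) = 0.354664 / 0.747280 ≈ 0.4746

Pr(overloaded truck | strain alarm, structural fatigue) ≈ 0.4746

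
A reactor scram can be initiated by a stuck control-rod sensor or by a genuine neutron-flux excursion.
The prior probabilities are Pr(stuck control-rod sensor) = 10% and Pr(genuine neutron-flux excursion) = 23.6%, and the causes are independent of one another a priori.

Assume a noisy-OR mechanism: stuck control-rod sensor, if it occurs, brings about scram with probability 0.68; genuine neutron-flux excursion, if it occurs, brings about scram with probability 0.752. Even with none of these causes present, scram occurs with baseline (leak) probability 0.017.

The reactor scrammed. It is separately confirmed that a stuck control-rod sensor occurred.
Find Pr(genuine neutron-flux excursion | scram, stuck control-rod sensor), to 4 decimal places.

Under noisy-OR, P(scram | causes) = 1 − (1−0.017)·∏(1−qᵢ) over the active causes.
By total probability over both values of genuine neutron-flux excursion:
  P(scram | stuck control-rod sensor) = 0.68544·0.764 + 0.921989·0.236
        = 0.523676 + 0.217589 = 0.741265
The terms with genuine neutron-flux excursion present sum to 0.217589, so
  P(genuine neutron-flux excursion | scram, stuck control-rod sensor) = 0.217589 / 0.741265 ≈ 0.2935

Pr(genuine neutron-flux excursion | scram, stuck control-rod sensor) ≈ 0.2935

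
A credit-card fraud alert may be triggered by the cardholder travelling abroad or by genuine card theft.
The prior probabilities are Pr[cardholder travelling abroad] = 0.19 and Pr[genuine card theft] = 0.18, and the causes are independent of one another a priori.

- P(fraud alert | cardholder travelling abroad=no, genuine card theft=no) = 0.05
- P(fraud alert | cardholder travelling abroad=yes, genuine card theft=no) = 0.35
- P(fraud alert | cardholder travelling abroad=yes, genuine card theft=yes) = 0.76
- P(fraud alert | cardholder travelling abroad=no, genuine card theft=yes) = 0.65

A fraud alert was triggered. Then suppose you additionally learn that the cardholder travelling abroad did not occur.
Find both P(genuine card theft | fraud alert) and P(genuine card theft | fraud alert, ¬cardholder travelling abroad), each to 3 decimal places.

Weight on genuine card theft=true, given the evidence: 0.094770 + 0.025992 = 0.120762
Denominator P(fraud alert): 0.05·0.81·0.82 + 0.65·0.81·0.18 + 0.35·0.19·0.82 + 0.76·0.19·0.18 = 0.208502
P(genuine card theft | fraud alert) = 0.120762/0.208502 ≈ 0.579

Now also conditioning on cardholder travelling abroad≠true:
P(fraud alert | ¬cardholder travelling abroad) = 0.05·0.82 + 0.65·0.18 = 0.041000 + 0.117000 = 0.158000
Of this, 0.117000 comes from 0.65·0.18 (the genuine card theft=true cases).
P(genuine card theft | fraud alert, ¬cardholder travelling abroad) = 0.117000 / 0.158000 ≈ 0.741
Ruling out cardholder travelling abroad raises the posterior on genuine card theft — the flip side of explaining away.

P(genuine card theft | fraud alert) ≈ 0.579; P(genuine card theft | fraud alert, ¬cardholder travelling abroad) ≈ 0.741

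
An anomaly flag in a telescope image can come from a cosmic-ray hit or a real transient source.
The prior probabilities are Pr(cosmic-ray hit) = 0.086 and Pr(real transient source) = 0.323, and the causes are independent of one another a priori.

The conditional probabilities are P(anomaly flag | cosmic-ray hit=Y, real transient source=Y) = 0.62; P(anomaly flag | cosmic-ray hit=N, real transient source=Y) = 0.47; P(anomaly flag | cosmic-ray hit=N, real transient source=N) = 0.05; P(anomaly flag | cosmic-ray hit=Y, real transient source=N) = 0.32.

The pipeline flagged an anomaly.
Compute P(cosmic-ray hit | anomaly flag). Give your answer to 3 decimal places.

Sum P(anomaly flag|·) weighted by the priors over the 4 (cosmic-ray hit, real transient source) configurations:
  P(anomaly flag) = 0.05*0.914*0.677 + 0.47*0.914*0.323 + 0.32*0.086*0.677 + 0.62*0.086*0.323
        = 0.030939 + 0.138754 + 0.018631 + 0.017222 = 0.205546
Keeping only the cosmic-ray hit-present terms gives 0.035853, so
  P(cosmic-ray hit | anomaly flag) = 0.035853 / 0.205546 ≈ 0.174

P(cosmic-ray hit | anomaly flag) ≈ 0.174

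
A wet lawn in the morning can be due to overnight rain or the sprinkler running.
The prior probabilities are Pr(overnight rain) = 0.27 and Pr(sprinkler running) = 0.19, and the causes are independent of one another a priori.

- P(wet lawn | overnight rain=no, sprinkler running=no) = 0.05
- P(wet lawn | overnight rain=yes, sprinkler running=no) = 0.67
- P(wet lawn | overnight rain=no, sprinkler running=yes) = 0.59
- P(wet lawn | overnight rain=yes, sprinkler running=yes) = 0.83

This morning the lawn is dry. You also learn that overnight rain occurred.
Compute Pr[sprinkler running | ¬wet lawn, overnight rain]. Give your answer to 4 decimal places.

Enumerate both values of sprinkler running and weight by the priors:
  P(¬wet lawn | overnight rain) = 0.33·0.81 + 0.17·0.19
        = 0.267300 + 0.032300 = 0.299600
The terms with sprinkler running present sum to 0.032300, so
  P(sprinkler running | ¬wet lawn, overnight rain) = 0.032300 / 0.299600 ≈ 0.1078

Pr[sprinkler running | ¬wet lawn, overnight rain] ≈ 0.1078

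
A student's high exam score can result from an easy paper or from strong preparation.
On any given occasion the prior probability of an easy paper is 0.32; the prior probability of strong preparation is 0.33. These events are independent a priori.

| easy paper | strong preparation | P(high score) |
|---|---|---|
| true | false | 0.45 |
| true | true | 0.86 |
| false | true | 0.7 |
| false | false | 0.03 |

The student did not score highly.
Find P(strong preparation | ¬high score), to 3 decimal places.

P(¬high score) = 0.97×0.68×0.67 + 0.3×0.68×0.33 + 0.55×0.32×0.67 + 0.14×0.32×0.33 = 0.441932 + 0.067320 + 0.117920 + 0.014784 = 0.641956
Restricting to configurations with strong preparation present: 0.067320 + 0.014784 = 0.082104.
So P(strong preparation | ¬high score) = 0.082104/0.641956 ≈ 0.128.

P(strong preparation | ¬high score) ≈ 0.128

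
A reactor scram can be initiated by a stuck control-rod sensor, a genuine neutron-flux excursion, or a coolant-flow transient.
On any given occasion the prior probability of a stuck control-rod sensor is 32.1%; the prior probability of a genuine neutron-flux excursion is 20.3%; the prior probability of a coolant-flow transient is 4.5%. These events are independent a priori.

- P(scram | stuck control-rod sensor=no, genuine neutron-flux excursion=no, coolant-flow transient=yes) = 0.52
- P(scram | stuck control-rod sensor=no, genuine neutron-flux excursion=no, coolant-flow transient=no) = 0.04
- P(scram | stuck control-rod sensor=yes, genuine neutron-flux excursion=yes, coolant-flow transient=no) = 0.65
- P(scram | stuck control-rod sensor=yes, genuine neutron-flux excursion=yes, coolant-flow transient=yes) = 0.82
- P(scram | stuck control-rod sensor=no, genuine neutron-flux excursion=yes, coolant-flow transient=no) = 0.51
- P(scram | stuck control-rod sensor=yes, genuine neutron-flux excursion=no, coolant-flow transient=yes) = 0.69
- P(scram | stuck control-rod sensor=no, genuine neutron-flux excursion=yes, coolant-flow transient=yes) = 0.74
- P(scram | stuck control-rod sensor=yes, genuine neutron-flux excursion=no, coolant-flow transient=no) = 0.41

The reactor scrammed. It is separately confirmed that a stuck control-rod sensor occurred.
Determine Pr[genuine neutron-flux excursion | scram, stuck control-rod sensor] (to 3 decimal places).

Pr[genuine neutron-flux excursion | scram, stuck control-rod sensor] ≈ 0.284

Weight on genuine neutron-flux excursion=true, given the evidence: 0.126012 + 0.007491 = 0.133503
Denominator P(scram | stuck control-rod sensor): 0.41×0.797×0.955 + 0.69×0.797×0.045 + 0.65×0.203×0.955 + 0.82×0.203×0.045 = 0.470315
Posterior = 0.133503 / 0.470315 ≈ 0.284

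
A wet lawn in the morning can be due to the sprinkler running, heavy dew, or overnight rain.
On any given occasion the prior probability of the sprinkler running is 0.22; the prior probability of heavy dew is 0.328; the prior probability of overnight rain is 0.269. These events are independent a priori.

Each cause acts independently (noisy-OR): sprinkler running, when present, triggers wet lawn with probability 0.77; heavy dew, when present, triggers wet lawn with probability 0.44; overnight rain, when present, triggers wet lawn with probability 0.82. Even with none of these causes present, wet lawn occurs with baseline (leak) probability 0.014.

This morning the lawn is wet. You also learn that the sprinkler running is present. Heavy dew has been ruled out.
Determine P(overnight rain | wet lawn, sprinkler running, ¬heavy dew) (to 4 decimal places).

P(overnight rain | wet lawn, sprinkler running, ¬heavy dew) ≈ 0.3134

Under noisy-OR, P(wet lawn | causes) = 1 − (1−0.014)·∏(1−qᵢ) over the active causes.
P(wet lawn | sprinkler running, ¬heavy dew) = 0.77322·0.731 + 0.95918·0.269 = 0.565224 + 0.258019 = 0.823243
Of this, 0.258019 comes from 0.95918·0.269 (the overnight rain=true cases).
So P(overnight rain | wet lawn, sprinkler running, ¬heavy dew) = 0.258019/0.823243 ≈ 0.3134.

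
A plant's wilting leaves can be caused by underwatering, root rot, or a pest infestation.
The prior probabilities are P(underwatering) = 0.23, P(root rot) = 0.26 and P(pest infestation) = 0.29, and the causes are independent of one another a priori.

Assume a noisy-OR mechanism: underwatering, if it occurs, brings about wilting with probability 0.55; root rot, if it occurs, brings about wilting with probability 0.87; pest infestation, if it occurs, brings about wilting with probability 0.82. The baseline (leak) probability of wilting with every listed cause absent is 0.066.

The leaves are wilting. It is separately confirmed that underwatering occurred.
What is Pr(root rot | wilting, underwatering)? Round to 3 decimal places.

Under noisy-OR, P(wilting | causes) = 1 − (1−0.066)·∏(1−qᵢ) over the active causes.
P(wilting | underwatering) = 0.5797·0.74·0.71 + 0.924346·0.74·0.29 + 0.945361·0.26·0.71 + 0.990165·0.26·0.29 = 0.304574 + 0.198365 + 0.174514 + 0.074658 = 0.752111
Restricting to configurations with root rot present: 0.174514 + 0.074658 = 0.249172.
So P(root rot | wilting, underwatering) = 0.249172/0.752111 ≈ 0.331.

Pr(root rot | wilting, underwatering) ≈ 0.331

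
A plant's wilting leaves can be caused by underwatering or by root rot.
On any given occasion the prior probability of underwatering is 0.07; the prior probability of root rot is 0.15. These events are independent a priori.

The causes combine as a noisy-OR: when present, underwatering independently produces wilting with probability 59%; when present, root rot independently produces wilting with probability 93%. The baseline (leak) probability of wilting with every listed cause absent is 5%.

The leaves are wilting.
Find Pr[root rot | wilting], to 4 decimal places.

Pr[root rot | wilting] ≈ 0.6493

Under noisy-OR, P(wilting | causes) = 1 − (1−0.05)·∏(1−qᵢ) over the active causes.
Numerator (weight on configurations with root rot): 0.130223 + 0.010214 = 0.140437
Normalizer over all consistent configurations: 0.05·0.93·0.85 + 0.9335·0.93·0.15 + 0.6105·0.07·0.85 + 0.972735·0.07·0.15 = 0.216287
P(root rot | wilting) = 0.140437/0.216287 ≈ 0.6493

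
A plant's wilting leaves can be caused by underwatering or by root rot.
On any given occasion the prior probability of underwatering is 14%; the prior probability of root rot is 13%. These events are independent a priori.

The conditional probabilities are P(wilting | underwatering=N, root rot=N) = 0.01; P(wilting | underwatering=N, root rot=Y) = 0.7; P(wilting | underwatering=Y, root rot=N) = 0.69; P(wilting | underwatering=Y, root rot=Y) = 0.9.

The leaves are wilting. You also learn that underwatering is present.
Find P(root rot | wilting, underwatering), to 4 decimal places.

For the numerator, keep only root rot=true terms: 0.9*0.13 = 0.117000
The normalizing constant is 0.69*0.87 + 0.9*0.13 = 0.717300
Posterior = 0.117000 / 0.717300 ≈ 0.1631

P(root rot | wilting, underwatering) ≈ 0.1631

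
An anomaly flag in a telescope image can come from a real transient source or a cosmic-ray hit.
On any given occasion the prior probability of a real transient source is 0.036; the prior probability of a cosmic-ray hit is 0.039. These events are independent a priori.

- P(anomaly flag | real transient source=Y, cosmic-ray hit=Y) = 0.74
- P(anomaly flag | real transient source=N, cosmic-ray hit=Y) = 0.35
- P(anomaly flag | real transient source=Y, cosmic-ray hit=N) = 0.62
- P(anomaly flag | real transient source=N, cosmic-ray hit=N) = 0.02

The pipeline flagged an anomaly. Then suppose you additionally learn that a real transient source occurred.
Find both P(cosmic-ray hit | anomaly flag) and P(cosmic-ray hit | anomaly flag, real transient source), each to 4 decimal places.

Sum P(anomaly flag|·) weighted by the priors over the 4 (real transient source, cosmic-ray hit) configurations:
  P(anomaly flag) = 0.02·0.964·0.961 + 0.35·0.964·0.039 + 0.62·0.036·0.961 + 0.74·0.036·0.039
        = 0.018528 + 0.013159 + 0.021450 + 0.001039 = 0.054176
Configurations with cosmic-ray hit contribute 0.014198, so
  P(cosmic-ray hit | anomaly flag) = 0.014198 / 0.054176 ≈ 0.2621

Now condition on the additional information:
Sum P(anomaly flag|·) weighted by the priors over both values of cosmic-ray hit:
  P(anomaly flag | real transient source) = 0.62×0.961 + 0.74×0.039
        = 0.595820 + 0.028860 = 0.624680
The terms with cosmic-ray hit present sum to 0.028860, so
  P(cosmic-ray hit | anomaly flag, real transient source) = 0.028860 / 0.624680 ≈ 0.0462
The drop from 0.2621 to 0.0462 is the explaining-away (discounting) effect.

P(cosmic-ray hit | anomaly flag) ≈ 0.2621; P(cosmic-ray hit | anomaly flag, real transient source) ≈ 0.0462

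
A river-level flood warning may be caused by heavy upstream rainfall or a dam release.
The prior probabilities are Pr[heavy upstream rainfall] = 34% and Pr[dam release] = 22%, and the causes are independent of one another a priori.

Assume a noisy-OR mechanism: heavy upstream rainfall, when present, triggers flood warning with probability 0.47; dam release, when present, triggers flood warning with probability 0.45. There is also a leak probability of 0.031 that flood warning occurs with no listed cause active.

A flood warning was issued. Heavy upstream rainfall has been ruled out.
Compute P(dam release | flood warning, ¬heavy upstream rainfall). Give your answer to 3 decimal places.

P(dam release | flood warning, ¬heavy upstream rainfall) ≈ 0.810

Under noisy-OR, P(flood warning | causes) = 1 − (1−0.031)·∏(1−qᵢ) over the active causes.
P(flood warning | ¬heavy upstream rainfall) = 0.031*0.78 + 0.46705*0.22 = 0.024180 + 0.102751 = 0.126931
The dam release-present share is 0.46705*0.22 = 0.102751.
P(dam release | flood warning, ¬heavy upstream rainfall) = 0.102751 / 0.126931 ≈ 0.810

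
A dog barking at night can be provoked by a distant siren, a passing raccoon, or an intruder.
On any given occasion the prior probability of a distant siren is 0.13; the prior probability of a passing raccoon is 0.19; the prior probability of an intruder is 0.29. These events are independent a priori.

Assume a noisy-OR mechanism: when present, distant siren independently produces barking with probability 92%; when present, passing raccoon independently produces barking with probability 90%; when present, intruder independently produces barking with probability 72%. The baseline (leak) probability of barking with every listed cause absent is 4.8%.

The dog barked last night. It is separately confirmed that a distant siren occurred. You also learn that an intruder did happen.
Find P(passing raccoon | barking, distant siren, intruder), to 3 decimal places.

P(passing raccoon | barking, distant siren, intruder) ≈ 0.193

Under noisy-OR, P(barking | causes) = 1 − (1−0.048)·∏(1−qᵢ) over the active causes.
P(barking | distant siren, intruder) = 0.978675×0.81 + 0.997868×0.19 = 0.792727 + 0.189595 = 0.982322
The passing raccoon-present share is 0.997868×0.19 = 0.189595.
P(passing raccoon | barking, distant siren, intruder) = 0.189595 / 0.982322 ≈ 0.193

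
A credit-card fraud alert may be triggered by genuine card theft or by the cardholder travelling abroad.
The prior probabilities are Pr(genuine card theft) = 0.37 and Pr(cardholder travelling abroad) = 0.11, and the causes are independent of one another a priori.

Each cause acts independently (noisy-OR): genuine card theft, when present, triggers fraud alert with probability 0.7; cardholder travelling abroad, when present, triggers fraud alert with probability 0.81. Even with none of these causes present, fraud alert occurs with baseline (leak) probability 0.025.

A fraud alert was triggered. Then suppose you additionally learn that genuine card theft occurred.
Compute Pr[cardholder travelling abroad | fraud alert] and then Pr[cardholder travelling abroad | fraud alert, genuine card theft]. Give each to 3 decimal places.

Pr[cardholder travelling abroad | fraud alert] ≈ 0.278; Pr[cardholder travelling abroad | fraud alert, genuine card theft] ≈ 0.142

Under noisy-OR, P(fraud alert | causes) = 1 − (1−0.025)·∏(1−qᵢ) over the active causes.
Numerator (weight on configurations with cardholder travelling abroad): 0.056462 + 0.038438 = 0.094900
Normalizer over all consistent configurations: 0.025×0.63×0.89 + 0.81475×0.63×0.11 + 0.7075×0.37×0.89 + 0.944425×0.37×0.11 = 0.341898
P(cardholder travelling abroad | fraud alert) = 0.094900/0.341898 ≈ 0.278

With the extra evidence:
For the numerator, keep only cardholder travelling abroad=true terms: 0.944425×0.11 = 0.103887
Normalizer over all consistent configurations: 0.7075×0.89 + 0.944425×0.11 = 0.733562
Posterior = 0.103887 / 0.733562 ≈ 0.142
The drop from 0.278 to 0.142 is the explaining-away (discounting) effect.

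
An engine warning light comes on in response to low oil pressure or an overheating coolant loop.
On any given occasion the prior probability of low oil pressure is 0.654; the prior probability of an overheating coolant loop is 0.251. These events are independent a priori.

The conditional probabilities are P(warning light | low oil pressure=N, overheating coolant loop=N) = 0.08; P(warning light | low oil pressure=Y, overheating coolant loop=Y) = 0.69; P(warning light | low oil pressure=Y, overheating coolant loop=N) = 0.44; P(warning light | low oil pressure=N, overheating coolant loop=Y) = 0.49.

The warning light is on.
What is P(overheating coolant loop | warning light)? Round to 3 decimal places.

P(warning light) = 0.08×0.346×0.749 + 0.49×0.346×0.251 + 0.44×0.654×0.749 + 0.69×0.654×0.251 = 0.020732 + 0.042555 + 0.215532 + 0.113266 = 0.392085
Of this, 0.155821 comes from 0.042555 + 0.113266 (the overheating coolant loop=true cases).
P(overheating coolant loop | warning light) = 0.155821 / 0.392085 ≈ 0.397

P(overheating coolant loop | warning light) ≈ 0.397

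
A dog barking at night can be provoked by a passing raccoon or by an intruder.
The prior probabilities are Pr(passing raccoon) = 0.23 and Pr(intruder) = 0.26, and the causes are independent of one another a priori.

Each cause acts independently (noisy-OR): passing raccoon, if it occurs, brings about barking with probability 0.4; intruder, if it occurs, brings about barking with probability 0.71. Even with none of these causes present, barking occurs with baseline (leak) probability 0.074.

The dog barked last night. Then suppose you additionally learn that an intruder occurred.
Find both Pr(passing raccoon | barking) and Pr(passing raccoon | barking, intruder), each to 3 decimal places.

Pr(passing raccoon | barking) ≈ 0.400; Pr(passing raccoon | barking, intruder) ≈ 0.255

Under noisy-OR, P(barking | causes) = 1 − (1−0.074)·∏(1−qᵢ) over the active causes.
By total probability over the 4 (passing raccoon, intruder) configurations:
  P(barking) = 0.074*0.77*0.74 + 0.73146*0.77*0.26 + 0.4444*0.23*0.74 + 0.838876*0.23*0.26
        = 0.042165 + 0.146438 + 0.075637 + 0.050165 = 0.314405
The terms with passing raccoon present sum to 0.125802, so
  P(passing raccoon | barking) = 0.125802 / 0.314405 ≈ 0.400

Now also conditioning on intruder=true:
Enumerate both values of passing raccoon and weight by the priors:
  P(barking | intruder) = 0.73146·0.77 + 0.838876·0.23
        = 0.563224 + 0.192941 = 0.756165
Keeping only the passing raccoon-present terms gives 0.192941, so
  P(passing raccoon | barking, intruder) = 0.192941 / 0.756165 ≈ 0.255
— intruder explains away the evidence for passing raccoon.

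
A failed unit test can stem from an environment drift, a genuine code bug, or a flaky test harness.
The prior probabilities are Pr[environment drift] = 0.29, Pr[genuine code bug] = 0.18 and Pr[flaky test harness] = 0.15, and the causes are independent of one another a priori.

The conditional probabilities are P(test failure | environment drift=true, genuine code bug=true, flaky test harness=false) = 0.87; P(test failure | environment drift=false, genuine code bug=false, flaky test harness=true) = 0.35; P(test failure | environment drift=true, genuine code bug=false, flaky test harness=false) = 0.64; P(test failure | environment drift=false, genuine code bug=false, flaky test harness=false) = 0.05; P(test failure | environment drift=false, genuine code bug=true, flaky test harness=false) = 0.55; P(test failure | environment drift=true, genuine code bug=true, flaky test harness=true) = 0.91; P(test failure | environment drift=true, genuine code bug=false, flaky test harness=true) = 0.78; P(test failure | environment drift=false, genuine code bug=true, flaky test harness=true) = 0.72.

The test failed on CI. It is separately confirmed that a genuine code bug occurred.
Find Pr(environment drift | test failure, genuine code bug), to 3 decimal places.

P(test failure | genuine code bug) = 0.55×0.71×0.85 + 0.72×0.71×0.15 + 0.87×0.29×0.85 + 0.91×0.29×0.15 = 0.331925 + 0.076680 + 0.214455 + 0.039585 = 0.662645
The environment drift-present share is 0.214455 + 0.039585 = 0.254040.
Hence the posterior is 0.254040/0.662645 ≈ 0.383.

Pr(environment drift | test failure, genuine code bug) ≈ 0.383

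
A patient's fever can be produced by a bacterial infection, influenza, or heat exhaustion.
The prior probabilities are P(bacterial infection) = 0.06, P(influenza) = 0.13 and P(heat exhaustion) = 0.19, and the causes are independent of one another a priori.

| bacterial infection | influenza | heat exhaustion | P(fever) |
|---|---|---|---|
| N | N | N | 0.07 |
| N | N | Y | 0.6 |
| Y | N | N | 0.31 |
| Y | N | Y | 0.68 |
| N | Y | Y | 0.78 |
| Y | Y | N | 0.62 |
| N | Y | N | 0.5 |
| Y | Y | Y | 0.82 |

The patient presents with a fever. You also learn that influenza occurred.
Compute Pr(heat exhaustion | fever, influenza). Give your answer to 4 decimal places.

Pr(heat exhaustion | fever, influenza) ≈ 0.2657

For the numerator, keep only heat exhaustion=true terms: 0.139308 + 0.009348 = 0.148656
The normalizing constant is 0.5*0.94*0.81 + 0.78*0.94*0.19 + 0.62*0.06*0.81 + 0.82*0.06*0.19 = 0.559488
P(heat exhaustion | fever, influenza) = 0.148656/0.559488 ≈ 0.2657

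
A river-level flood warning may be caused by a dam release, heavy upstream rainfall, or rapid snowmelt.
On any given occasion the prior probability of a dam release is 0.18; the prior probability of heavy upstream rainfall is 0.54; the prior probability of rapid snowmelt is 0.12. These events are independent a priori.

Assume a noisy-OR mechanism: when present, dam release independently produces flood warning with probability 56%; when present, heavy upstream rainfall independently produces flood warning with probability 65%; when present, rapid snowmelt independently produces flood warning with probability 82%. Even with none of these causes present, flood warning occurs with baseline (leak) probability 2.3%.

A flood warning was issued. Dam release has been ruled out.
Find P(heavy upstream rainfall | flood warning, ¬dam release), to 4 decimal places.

P(heavy upstream rainfall | flood warning, ¬dam release) ≈ 0.8721

Under noisy-OR, P(flood warning | causes) = 1 − (1−0.023)·∏(1−qᵢ) over the active causes.
P(flood warning | ¬dam release) = 0.023×0.46×0.88 + 0.82414×0.46×0.12 + 0.65805×0.54×0.88 + 0.938449×0.54×0.12 = 0.009310 + 0.045493 + 0.312705 + 0.060811 = 0.428319
Of this, 0.373516 comes from 0.312705 + 0.060811 (the heavy upstream rainfall=true cases).
So P(heavy upstream rainfall | flood warning, ¬dam release) = 0.373516/0.428319 ≈ 0.8721.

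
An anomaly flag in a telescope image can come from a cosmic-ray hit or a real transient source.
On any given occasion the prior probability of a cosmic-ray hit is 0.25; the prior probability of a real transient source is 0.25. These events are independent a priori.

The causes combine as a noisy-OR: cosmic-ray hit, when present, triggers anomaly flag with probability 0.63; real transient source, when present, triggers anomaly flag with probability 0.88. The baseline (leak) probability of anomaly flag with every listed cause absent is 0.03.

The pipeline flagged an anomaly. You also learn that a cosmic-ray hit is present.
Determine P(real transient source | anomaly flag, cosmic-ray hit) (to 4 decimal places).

P(real transient source | anomaly flag, cosmic-ray hit) ≈ 0.3322

Under noisy-OR, P(anomaly flag | causes) = 1 − (1−0.03)·∏(1−qᵢ) over the active causes.
Numerator (weight on configurations with real transient source): 0.956932·0.25 = 0.239233
Normalizer over all consistent configurations: 0.6411·0.75 + 0.956932·0.25 = 0.720058
Posterior = 0.239233 / 0.720058 ≈ 0.3322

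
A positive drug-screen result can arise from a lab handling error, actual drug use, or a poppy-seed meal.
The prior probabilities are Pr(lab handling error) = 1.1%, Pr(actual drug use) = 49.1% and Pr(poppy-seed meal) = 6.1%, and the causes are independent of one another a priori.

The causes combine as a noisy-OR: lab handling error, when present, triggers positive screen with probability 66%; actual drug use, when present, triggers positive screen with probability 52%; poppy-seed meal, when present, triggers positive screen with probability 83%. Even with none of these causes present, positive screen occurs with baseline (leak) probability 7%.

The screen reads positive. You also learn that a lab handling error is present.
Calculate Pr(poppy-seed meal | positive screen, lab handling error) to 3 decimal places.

Under noisy-OR, P(positive screen | causes) = 1 − (1−0.07)·∏(1−qᵢ) over the active causes.
Numerator (weight on configurations with poppy-seed meal): 0.029380 + 0.029178 = 0.058558
The normalizing constant is 0.6838*0.509*0.939 + 0.946246*0.509*0.061 + 0.848224*0.491*0.939 + 0.974198*0.491*0.061 = 0.776454
Posterior = 0.058558 / 0.776454 ≈ 0.075

Pr(poppy-seed meal | positive screen, lab handling error) ≈ 0.075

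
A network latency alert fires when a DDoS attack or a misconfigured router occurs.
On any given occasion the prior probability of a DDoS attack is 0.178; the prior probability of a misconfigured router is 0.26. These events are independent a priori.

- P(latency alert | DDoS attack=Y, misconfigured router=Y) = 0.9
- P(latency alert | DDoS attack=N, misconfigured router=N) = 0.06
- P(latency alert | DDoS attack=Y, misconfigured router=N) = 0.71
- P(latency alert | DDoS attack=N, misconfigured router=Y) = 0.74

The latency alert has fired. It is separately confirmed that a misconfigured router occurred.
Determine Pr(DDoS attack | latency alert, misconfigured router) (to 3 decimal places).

Pr(DDoS attack | latency alert, misconfigured router) ≈ 0.208

By total probability over both values of DDoS attack:
  P(latency alert | misconfigured router) = 0.74·0.822 + 0.9·0.178
        = 0.608280 + 0.160200 = 0.768480
Configurations with DDoS attack contribute 0.160200, so
  P(DDoS attack | latency alert, misconfigured router) = 0.160200 / 0.768480 ≈ 0.208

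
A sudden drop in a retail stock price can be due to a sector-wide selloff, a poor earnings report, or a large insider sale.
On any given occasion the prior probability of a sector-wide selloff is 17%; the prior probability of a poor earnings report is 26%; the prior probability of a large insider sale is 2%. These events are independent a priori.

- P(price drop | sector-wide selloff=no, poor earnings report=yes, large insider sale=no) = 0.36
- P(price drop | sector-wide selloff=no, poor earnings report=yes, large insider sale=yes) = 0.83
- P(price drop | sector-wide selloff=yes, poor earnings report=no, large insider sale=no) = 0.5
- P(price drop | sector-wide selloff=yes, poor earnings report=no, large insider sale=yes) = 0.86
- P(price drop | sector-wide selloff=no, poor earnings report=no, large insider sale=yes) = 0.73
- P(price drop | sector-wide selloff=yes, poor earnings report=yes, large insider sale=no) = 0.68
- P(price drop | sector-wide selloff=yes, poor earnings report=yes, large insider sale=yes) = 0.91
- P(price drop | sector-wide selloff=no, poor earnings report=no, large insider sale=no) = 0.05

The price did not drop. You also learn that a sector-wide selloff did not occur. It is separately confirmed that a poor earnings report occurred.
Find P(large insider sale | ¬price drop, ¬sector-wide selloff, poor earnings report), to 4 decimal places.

P(large insider sale | ¬price drop, ¬sector-wide selloff, poor earnings report) ≈ 0.0054

P(¬price drop | ¬sector-wide selloff, poor earnings report) = 0.64*0.98 + 0.17*0.02 = 0.627200 + 0.003400 = 0.630600
Of this, 0.003400 comes from 0.17*0.02 (the large insider sale=true cases).
So P(large insider sale | ¬price drop, ¬sector-wide selloff, poor earnings report) = 0.003400/0.630600 ≈ 0.0054.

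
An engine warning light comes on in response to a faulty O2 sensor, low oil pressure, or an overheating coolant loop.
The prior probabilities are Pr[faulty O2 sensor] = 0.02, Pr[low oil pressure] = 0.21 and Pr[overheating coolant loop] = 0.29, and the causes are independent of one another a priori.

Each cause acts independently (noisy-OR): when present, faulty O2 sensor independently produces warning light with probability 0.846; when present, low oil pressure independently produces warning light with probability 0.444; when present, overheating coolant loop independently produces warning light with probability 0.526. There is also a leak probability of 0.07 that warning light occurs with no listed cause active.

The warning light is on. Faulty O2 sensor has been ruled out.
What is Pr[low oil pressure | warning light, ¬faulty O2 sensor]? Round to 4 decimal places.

Under noisy-OR, P(warning light | causes) = 1 − (1−0.07)·∏(1−qᵢ) over the active causes.
Enumerate the 4 (low oil pressure, overheating coolant loop) configurations and weight by the priors:
  P(warning light | ¬faulty O2 sensor) = 0.07*0.79*0.71 + 0.55918*0.79*0.29 + 0.48292*0.21*0.71 + 0.754904*0.21*0.29
        = 0.039263 + 0.128108 + 0.072003 + 0.045974 = 0.285348
Keeping only the low oil pressure-present terms gives 0.117977, so
  P(low oil pressure | warning light, ¬faulty O2 sensor) = 0.117977 / 0.285348 ≈ 0.4134

Pr[low oil pressure | warning light, ¬faulty O2 sensor] ≈ 0.4134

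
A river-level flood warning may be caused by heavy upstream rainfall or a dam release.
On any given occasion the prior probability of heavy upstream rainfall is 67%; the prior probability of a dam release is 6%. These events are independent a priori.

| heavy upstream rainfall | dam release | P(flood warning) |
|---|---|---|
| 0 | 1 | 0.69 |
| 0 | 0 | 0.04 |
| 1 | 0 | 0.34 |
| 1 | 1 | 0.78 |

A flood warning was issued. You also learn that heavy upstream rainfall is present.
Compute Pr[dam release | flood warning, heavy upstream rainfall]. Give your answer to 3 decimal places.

Weight on dam release=true, given the evidence: 0.78×0.06 = 0.046800
Denominator P(flood warning | heavy upstream rainfall): 0.34×0.94 + 0.78×0.06 = 0.366400
P(dam release | flood warning, heavy upstream rainfall) = 0.046800/0.366400 ≈ 0.128

Pr[dam release | flood warning, heavy upstream rainfall] ≈ 0.128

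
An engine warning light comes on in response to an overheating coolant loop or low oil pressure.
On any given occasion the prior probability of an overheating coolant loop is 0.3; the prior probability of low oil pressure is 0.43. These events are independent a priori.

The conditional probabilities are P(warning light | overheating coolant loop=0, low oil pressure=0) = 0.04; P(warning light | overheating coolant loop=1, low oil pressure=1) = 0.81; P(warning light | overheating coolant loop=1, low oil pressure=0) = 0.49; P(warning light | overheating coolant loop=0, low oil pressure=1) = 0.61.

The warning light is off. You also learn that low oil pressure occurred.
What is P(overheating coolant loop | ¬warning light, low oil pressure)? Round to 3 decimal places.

P(overheating coolant loop | ¬warning light, low oil pressure) ≈ 0.173

By total probability over both values of overheating coolant loop:
  P(¬warning light | low oil pressure) = 0.39·0.7 + 0.19·0.3
        = 0.273000 + 0.057000 = 0.330000
Keeping only the overheating coolant loop-present terms gives 0.057000, so
  P(overheating coolant loop | ¬warning light, low oil pressure) = 0.057000 / 0.330000 ≈ 0.173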